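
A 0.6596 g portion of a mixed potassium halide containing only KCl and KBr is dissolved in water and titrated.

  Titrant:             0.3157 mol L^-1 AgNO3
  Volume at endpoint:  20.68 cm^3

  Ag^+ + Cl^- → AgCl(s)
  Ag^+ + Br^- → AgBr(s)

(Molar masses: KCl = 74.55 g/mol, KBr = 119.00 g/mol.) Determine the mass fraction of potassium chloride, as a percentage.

29.83 %

n(AgNO3) = 0.02068 × 0.3157 = 6.529 × 10^-3 mol
Let x = n(KCl), y = n(KBr).
Titrant: 1x + 1y = 6.529 × 10^-3;  mass: 74.55x + 119.00y = 0.6596
Solving, x = 2.639 × 10^-3 mol, y = 3.889 × 10^-3 mol
mass of KCl = 2.639 × 10^-3 × 74.55 = 0.1968 g
% KCl = 0.1968 / 0.6596 × 100 = 29.83 %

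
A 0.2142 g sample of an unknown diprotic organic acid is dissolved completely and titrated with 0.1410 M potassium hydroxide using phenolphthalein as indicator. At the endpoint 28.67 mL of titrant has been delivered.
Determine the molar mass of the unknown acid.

106.0 g/mol

n(KOH) = 0.02867 L × 0.1410 mol/L = 4.042 × 10^-3 mol
From the 1:2 ratio, n(H2A) = 1/2 × 4.042 × 10^-3 = 2.021 × 10^-3 mol
M = m / n = 0.2142 g / 2.021 × 10^-3 mol = 106.0 g/mol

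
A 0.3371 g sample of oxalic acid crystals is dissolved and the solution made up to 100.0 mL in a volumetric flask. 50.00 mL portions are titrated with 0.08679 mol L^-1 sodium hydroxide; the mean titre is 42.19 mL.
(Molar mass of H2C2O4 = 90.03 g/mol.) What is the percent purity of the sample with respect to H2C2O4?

H2C2O4 + 2 NaOH → Na2C2O4 + 2 H2O
n(NaOH) per titration = 0.04219 × 0.08679 = 3.662 × 10^-3 mol
From the 1:2 ratio, n(H2C2O4) in each aliquot = 1/2 × 3.662 × 10^-3 = 1.831 × 10^-3 mol
n(H2C2O4) in the whole flask = 1.831 × 10^-3 × 100.0/50.00 = 3.662 × 10^-3 mol
mass of H2C2O4 = 3.662 × 10^-3 × 90.03 = 0.3297 g
% H2C2O4 = 0.3297 / 0.3371 × 100 = 97.79 %

97.79 %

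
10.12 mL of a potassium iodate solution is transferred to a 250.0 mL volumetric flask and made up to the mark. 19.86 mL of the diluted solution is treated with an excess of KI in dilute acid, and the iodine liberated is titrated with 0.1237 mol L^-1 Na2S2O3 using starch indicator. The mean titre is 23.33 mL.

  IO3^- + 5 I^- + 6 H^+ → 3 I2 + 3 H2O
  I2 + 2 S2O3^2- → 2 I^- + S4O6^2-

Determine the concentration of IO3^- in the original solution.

n(S2O3^2-) = 0.02333 × 0.1237 = 2.886 × 10^-3 mol
n(I2) = n(S2O3^2-)/2 = 1.443 × 10^-3 mol
From the 1:3 ratio, n(IO3^-) in the aliquot = 1/3 × 1.443 × 10^-3 = 4.810 × 10^-4 mol
[IO3^-]_dilute = 4.810 × 10^-4 / 0.01986 = 0.02422 mol/L
[IO3^-]_original = 0.02422 × 250.0/10.12 = 0.5983 mol/L

0.5983 mol/L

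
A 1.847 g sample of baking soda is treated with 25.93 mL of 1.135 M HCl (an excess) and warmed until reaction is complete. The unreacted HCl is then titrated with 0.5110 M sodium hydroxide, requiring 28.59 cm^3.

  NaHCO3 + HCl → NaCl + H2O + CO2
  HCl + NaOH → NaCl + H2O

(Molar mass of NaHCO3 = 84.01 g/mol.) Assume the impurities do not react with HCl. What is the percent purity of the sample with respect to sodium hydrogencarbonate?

n(HCl) added = 0.02593 × 1.135 = 0.02943 mol
n(NaOH) used in back-titration = 0.02859 × 0.5110 = 0.01461 mol
n(HCl) left over = 0.01461 mol (1:1 ratio)
n(HCl) consumed by analyte = 0.02943 − 0.01461 = 0.01482 mol
n(NaHCO3) = 0.01482 mol (1:1 ratio)
mass of NaHCO3 = 0.01482 × 84.01 = 1.245 g
% NaHCO3 = 1.245 / 1.847 × 100 = 67.41 %

67.41 %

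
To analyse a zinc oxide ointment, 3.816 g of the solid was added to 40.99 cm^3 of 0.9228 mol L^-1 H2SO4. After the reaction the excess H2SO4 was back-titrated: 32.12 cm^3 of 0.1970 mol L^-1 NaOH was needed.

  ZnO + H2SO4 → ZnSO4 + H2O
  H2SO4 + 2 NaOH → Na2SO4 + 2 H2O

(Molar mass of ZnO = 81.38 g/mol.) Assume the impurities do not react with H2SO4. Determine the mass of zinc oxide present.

n(H2SO4) added = 0.04099 × 0.9228 = 0.03783 mol
n(NaOH) used in back-titration = 0.03212 × 0.1970 = 6.328 × 10^-3 mol
From the 1:2 ratio, n(H2SO4) left over = 1/2 × 6.328 × 10^-3 = 3.164 × 10^-3 mol
n(H2SO4) consumed by analyte = 0.03783 − 3.164 × 10^-3 = 0.03466 mol
n(ZnO) = 0.03466 mol (1:1 ratio)
mass of ZnO = 0.03466 × 81.38 = 2.821 g

2.821 g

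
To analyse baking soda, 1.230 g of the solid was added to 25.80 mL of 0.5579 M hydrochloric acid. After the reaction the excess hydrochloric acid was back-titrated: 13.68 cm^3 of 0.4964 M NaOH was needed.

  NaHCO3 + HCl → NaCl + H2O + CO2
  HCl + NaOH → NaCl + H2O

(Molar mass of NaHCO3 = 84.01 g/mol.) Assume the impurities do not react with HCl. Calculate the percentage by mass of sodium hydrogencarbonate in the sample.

51.93 %

n(HCl) added = 0.02580 × 0.5579 = 0.01439 mol
n(NaOH) used in back-titration = 0.01368 × 0.4964 = 6.791 × 10^-3 mol
n(HCl) left over = 6.791 × 10^-3 mol (1:1 ratio)
n(HCl) consumed by analyte = 0.01439 − 6.791 × 10^-3 = 7.603 × 10^-3 mol
n(NaHCO3) = 7.603 × 10^-3 mol (1:1 ratio)
mass of NaHCO3 = 7.603 × 10^-3 × 84.01 = 0.6387 g
% NaHCO3 = 0.6387 / 1.230 × 100 = 51.93 %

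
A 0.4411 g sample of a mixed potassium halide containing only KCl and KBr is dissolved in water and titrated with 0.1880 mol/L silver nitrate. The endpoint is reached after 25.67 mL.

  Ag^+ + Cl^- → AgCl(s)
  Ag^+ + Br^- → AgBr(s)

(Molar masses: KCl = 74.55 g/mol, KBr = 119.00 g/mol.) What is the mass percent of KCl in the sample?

n(AgNO3) = 0.02567 × 0.1880 = 4.826 × 10^-3 mol
Let x = n(KCl), y = n(KBr).
Titrant: 1x + 1y = 4.826 × 10^-3;  mass: 74.55x + 119.00y = 0.4411
Solving, x = 2.996 × 10^-3 mol, y = 1.830 × 10^-3 mol
mass of KCl = 2.996 × 10^-3 × 74.55 = 0.2234 g
% KCl = 0.2234 / 0.4411 × 100 = 50.64 %

50.64 %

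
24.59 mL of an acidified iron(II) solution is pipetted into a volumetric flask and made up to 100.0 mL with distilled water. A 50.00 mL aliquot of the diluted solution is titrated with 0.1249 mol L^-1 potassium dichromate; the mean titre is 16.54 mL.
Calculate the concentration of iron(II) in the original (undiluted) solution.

1.008 mol/L

Cr2O7^2- + 6 Fe^2+ + 14 H^+ → 2 Cr^3+ + 6 Fe^3+ + 7 H2O
n(K2Cr2O7) = 0.01654 × 0.1249 = 2.066 × 10^-3 mol
From the 6:1 ratio, n(Fe2+) in the aliquot = 6/1 × 2.066 × 10^-3 = 0.01240 mol
[Fe2+]_dilute = 0.01240 / 0.05000 = 0.2479 mol/L
Dilution factor = 100.0 / 24.59 = 4.067
[Fe2+]_stock = 0.2479 × 4.067 = 1.008 mol/L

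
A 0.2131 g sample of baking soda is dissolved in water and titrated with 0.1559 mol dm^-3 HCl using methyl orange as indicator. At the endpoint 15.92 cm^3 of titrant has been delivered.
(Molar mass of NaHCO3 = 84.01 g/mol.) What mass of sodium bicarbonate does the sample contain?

NaHCO3 + HCl → NaCl + H2O + CO2
n(HCl) = 0.01592 L × 0.1559 mol/L = 2.482 × 10^-3 mol
n(NaHCO3) = 2.482 × 10^-3 mol (1:1 ratio)
mass of NaHCO3 = 2.482 × 10^-3 × 84.01 g/mol = 0.2085 g

0.2085 g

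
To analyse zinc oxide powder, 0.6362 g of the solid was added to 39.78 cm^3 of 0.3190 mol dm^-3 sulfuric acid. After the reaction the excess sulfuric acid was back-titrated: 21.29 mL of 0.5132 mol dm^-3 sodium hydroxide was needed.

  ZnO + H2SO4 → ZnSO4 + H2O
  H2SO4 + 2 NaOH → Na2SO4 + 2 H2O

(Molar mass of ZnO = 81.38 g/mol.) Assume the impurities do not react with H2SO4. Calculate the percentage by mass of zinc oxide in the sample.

n(H2SO4) added = 0.03978 × 0.3190 = 0.01269 mol
n(NaOH) used in back-titration = 0.02129 × 0.5132 = 0.01093 mol
From the 1:2 ratio, n(H2SO4) left over = 1/2 × 0.01093 = 5.463 × 10^-3 mol
n(H2SO4) consumed by analyte = 0.01269 − 5.463 × 10^-3 = 7.227 × 10^-3 mol
n(ZnO) = 7.227 × 10^-3 mol (1:1 ratio)
mass of ZnO = 7.227 × 10^-3 × 81.38 = 0.5881 g
% ZnO = 0.5881 / 0.6362 × 100 = 92.44 %

92.44 %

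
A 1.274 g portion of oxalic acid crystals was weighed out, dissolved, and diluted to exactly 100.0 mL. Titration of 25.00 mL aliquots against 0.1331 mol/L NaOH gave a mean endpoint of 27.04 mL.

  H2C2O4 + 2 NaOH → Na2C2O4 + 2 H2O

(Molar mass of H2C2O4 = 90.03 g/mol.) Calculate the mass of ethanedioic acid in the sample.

0.6480 g

n(NaOH) per titration = 0.02704 × 0.1331 = 3.599 × 10^-3 mol
From the 1:2 ratio, n(H2C2O4) in each aliquot = 1/2 × 3.599 × 10^-3 = 1.800 × 10^-3 mol
n(H2C2O4) in the whole flask = 1.800 × 10^-3 × 100.0/25.00 = 7.198 × 10^-3 mol
mass of H2C2O4 = 7.198 × 10^-3 × 90.03 = 0.6480 g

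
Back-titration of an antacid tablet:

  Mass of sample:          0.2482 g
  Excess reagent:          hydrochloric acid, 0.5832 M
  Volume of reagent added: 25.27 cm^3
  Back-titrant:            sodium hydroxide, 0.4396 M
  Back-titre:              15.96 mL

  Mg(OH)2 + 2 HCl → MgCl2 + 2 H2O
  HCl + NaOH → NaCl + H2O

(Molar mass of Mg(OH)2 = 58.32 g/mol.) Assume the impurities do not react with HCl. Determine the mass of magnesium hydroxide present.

0.2252 g

n(HCl) added = 0.02527 × 0.5832 = 0.01474 mol
n(NaOH) used in back-titration = 0.01596 × 0.4396 = 7.016 × 10^-3 mol
n(HCl) left over = 7.016 × 10^-3 mol (1:1 ratio)
n(HCl) consumed by analyte = 0.01474 − 7.016 × 10^-3 = 7.721 × 10^-3 mol
From the 1:2 ratio, n(Mg(OH)2) = 1/2 × 7.721 × 10^-3 = 3.861 × 10^-3 mol
mass of Mg(OH)2 = 3.861 × 10^-3 × 58.32 = 0.2252 g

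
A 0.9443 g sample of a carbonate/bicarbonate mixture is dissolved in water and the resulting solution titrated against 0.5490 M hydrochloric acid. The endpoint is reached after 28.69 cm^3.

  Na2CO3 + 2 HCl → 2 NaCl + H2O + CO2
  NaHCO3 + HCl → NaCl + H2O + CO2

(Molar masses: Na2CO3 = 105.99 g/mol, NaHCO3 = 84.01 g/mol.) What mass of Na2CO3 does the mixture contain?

n(HCl) = 0.02869 × 0.5490 = 0.01575 mol
Let x = n(Na2CO3), y = n(NaHCO3).
Titrant: 2x + 1y = 0.01575;  mass: 105.99x + 84.01y = 0.9443
Solving, x = 6.109 × 10^-3 mol, y = 3.533 × 10^-3 mol
mass of Na2CO3 = 6.109 × 10^-3 × 105.99 = 0.6475 g

0.6475 g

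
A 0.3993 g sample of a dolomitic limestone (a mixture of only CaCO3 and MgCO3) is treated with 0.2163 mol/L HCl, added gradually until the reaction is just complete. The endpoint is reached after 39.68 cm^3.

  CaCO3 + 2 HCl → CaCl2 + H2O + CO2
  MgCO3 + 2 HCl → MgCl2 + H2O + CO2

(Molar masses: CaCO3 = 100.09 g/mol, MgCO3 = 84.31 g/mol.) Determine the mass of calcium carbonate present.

0.2378 g

n(HCl) = 0.03968 × 0.2163 = 8.583 × 10^-3 mol
Let x = n(CaCO3), y = n(MgCO3).
Titrant: 2x + 2y = 8.583 × 10^-3;  mass: 100.09x + 84.31y = 0.3993
Solving, x = 2.376 × 10^-3 mol, y = 1.915 × 10^-3 mol
mass of CaCO3 = 2.376 × 10^-3 × 100.09 = 0.2378 g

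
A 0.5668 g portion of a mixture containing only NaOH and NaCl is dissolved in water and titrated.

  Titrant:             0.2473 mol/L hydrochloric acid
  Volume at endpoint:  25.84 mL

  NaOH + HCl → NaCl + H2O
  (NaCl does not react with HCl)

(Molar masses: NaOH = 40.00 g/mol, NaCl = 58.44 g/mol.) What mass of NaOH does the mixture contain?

n(HCl) = 0.02584 × 0.2473 = 6.390 × 10^-3 mol
Let x = n(NaOH), y = n(NaCl).
Titrant: 1x = 6.390 × 10^-3;  mass: 40.00x + 58.44y = 0.5668
Solving, x = 6.390 × 10^-3 mol, y = 5.325 × 10^-3 mol
mass of NaOH = 6.390 × 10^-3 × 40.00 = 0.2556 g

0.2556 g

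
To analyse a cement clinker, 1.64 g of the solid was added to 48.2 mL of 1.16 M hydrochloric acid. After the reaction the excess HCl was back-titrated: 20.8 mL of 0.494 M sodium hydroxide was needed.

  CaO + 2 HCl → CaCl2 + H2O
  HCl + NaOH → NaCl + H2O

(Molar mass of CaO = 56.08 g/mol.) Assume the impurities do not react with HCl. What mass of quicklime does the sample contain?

1.28 g

n(HCl) added = 0.0482 × 1.16 = 0.0559 mol
n(NaOH) used in back-titration = 0.0208 × 0.494 = 0.0103 mol
n(HCl) left over = 0.0103 mol (1:1 ratio)
n(HCl) consumed by analyte = 0.0559 − 0.0103 = 0.0456 mol
From the 1:2 ratio, n(CaO) = 1/2 × 0.0456 = 0.0228 mol
mass of CaO = 0.0228 × 56.08 = 1.28 g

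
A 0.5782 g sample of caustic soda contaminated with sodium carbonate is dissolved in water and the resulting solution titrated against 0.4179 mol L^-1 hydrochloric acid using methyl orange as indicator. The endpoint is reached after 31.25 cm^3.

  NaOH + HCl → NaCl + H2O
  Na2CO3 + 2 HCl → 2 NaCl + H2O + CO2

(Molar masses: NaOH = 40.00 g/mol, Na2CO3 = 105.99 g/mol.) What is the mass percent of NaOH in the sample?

n(HCl) = 0.03125 × 0.4179 = 0.01306 mol
Let x = n(NaOH), y = n(Na2CO3).
Titrant: 1x + 2y = 0.01306;  mass: 40.00x + 105.99y = 0.5782
Solving, x = 8.763 × 10^-3 mol, y = 2.148 × 10^-3 mol
mass of NaOH = 8.763 × 10^-3 × 40.00 = 0.3505 g
% NaOH = 0.3505 / 0.5782 × 100 = 60.63 %

60.63 %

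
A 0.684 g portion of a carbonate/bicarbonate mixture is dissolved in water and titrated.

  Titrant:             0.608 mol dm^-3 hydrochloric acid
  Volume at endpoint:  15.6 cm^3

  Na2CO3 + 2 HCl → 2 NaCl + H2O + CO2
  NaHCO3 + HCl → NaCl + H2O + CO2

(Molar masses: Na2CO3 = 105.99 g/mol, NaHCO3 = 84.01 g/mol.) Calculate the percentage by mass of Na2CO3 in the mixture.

28.2 %

n(HCl) = 0.0156 × 0.608 = 9.48 × 10^-3 mol
Let x = n(Na2CO3), y = n(NaHCO3).
Titrant: 2x + 1y = 9.48 × 10^-3;  mass: 105.99x + 84.01y = 0.684
Solving, x = 1.82 × 10^-3 mol, y = 5.85 × 10^-3 mol
mass of Na2CO3 = 1.82 × 10^-3 × 105.99 = 0.193 g
% Na2CO3 = 0.193 / 0.684 × 100 = 28.2 %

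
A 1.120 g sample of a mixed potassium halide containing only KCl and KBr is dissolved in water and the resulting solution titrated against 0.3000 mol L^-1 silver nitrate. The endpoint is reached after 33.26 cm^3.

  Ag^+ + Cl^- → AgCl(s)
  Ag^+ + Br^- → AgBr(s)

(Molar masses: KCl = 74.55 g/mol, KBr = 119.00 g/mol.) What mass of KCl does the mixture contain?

n(AgNO3) = 0.03326 × 0.3000 = 9.978 × 10^-3 mol
Let x = n(KCl), y = n(KBr).
Titrant: 1x + 1y = 9.978 × 10^-3;  mass: 74.55x + 119.00y = 1.120
Solving, x = 1.516 × 10^-3 mol, y = 8.462 × 10^-3 mol
mass of KCl = 1.516 × 10^-3 × 74.55 = 0.1130 g

0.1130 g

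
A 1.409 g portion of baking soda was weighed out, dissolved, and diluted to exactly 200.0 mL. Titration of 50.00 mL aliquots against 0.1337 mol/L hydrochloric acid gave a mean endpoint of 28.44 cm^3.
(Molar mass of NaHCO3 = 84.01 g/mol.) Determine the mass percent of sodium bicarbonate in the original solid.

NaHCO3 + HCl → NaCl + H2O + CO2
n(HCl) per titration = 0.02844 × 0.1337 = 3.802 × 10^-3 mol
n(NaHCO3) in each aliquot = 3.802 × 10^-3 mol (1:1 ratio)
n(NaHCO3) in the whole flask = 3.802 × 10^-3 × 200.0/50.00 = 0.01521 mol
mass of NaHCO3 = 0.01521 × 84.01 = 1.278 g
% NaHCO3 = 1.278 / 1.409 × 100 = 90.69 %

90.69 %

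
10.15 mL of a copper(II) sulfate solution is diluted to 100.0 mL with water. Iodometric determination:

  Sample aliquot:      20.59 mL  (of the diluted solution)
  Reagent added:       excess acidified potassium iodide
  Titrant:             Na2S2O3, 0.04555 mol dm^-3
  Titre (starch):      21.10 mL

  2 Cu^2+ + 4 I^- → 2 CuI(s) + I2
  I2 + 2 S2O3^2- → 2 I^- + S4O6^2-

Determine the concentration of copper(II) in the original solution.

n(S2O3^2-) = 0.02110 × 0.04555 = 9.611 × 10^-4 mol
n(I2) = n(S2O3^2-)/2 = 4.806 × 10^-4 mol
From the 2:1 ratio, n(Cu2+) in the aliquot = 2/1 × 4.806 × 10^-4 = 9.611 × 10^-4 mol
[Cu2+]_dilute = 9.611 × 10^-4 / 0.02059 = 0.04668 mol/L
[Cu2+]_original = 0.04668 × 100.0/10.15 = 0.4599 mol/L

0.4599 mol/L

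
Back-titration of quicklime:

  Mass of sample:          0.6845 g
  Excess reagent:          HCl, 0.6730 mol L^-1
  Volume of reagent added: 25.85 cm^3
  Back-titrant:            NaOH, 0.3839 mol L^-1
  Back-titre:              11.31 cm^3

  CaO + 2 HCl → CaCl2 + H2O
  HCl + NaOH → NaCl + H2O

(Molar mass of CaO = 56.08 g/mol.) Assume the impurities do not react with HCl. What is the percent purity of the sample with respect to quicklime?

n(HCl) added = 0.02585 × 0.6730 = 0.01740 mol
n(NaOH) used in back-titration = 0.01131 × 0.3839 = 4.342 × 10^-3 mol
n(HCl) left over = 4.342 × 10^-3 mol (1:1 ratio)
n(HCl) consumed by analyte = 0.01740 − 4.342 × 10^-3 = 0.01306 mol
From the 1:2 ratio, n(CaO) = 1/2 × 0.01306 = 6.528 × 10^-3 mol
mass of CaO = 6.528 × 10^-3 × 56.08 = 0.3661 g
% CaO = 0.3661 / 0.6845 × 100 = 53.48 %

53.48 %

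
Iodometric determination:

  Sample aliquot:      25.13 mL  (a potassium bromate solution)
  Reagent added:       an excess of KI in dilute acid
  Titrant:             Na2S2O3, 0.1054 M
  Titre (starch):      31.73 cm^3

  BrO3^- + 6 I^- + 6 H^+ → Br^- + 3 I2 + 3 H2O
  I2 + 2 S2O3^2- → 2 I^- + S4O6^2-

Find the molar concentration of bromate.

n(S2O3^2-) = 0.03173 × 0.1054 = 3.344 × 10^-3 mol
n(I2) = n(S2O3^2-)/2 = 1.672 × 10^-3 mol
From the 1:3 ratio, n(BrO3^-) in the aliquot = 1/3 × 1.672 × 10^-3 = 5.574 × 10^-4 mol
[BrO3^-] = 5.574 × 10^-4 / 0.02513 = 0.02218 mol/L

0.02218 M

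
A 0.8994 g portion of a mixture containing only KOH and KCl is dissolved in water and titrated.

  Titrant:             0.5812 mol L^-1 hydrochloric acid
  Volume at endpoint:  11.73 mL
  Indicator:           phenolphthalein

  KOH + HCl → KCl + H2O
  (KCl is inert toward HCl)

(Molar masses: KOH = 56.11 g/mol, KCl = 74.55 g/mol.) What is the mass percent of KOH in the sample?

n(HCl) = 0.01173 × 0.5812 = 6.817 × 10^-3 mol
Let x = n(KOH), y = n(KCl).
Titrant: 1x = 6.817 × 10^-3;  mass: 56.11x + 74.55y = 0.8994
Solving, x = 6.817 × 10^-3 mol, y = 6.933 × 10^-3 mol
mass of KOH = 6.817 × 10^-3 × 56.11 = 0.3825 g
% KOH = 0.3825 / 0.8994 × 100 = 42.53 %

42.53 %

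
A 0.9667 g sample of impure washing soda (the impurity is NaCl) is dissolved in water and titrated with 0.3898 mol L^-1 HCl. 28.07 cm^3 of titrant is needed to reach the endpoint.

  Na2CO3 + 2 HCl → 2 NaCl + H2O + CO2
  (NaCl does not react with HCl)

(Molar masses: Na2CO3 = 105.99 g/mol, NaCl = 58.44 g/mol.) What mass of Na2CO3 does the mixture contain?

0.5799 g

n(HCl) = 0.02807 × 0.3898 = 0.01094 mol
Let x = n(Na2CO3), y = n(NaCl).
Titrant: 2x = 0.01094;  mass: 105.99x + 58.44y = 0.9667
Solving, x = 5.471 × 10^-3 mol, y = 6.620 × 10^-3 mol
mass of Na2CO3 = 5.471 × 10^-3 × 105.99 = 0.5799 g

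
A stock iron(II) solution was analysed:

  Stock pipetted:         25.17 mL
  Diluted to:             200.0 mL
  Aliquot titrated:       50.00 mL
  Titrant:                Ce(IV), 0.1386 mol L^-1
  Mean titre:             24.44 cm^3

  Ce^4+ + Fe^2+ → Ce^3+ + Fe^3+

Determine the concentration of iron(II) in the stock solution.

n(Ce4+) = 0.02444 × 0.1386 = 3.387 × 10^-3 mol
n(Fe2+) in the aliquot = 3.387 × 10^-3 mol (1:1 ratio)
[Fe2+]_dilute = 3.387 × 10^-3 / 0.05000 = 0.06775 mol/L
Dilution factor = 200.0 / 25.17 = 7.946
[Fe2+]_stock = 0.06775 × 7.946 = 0.5383 mol/L

0.5383 mol/L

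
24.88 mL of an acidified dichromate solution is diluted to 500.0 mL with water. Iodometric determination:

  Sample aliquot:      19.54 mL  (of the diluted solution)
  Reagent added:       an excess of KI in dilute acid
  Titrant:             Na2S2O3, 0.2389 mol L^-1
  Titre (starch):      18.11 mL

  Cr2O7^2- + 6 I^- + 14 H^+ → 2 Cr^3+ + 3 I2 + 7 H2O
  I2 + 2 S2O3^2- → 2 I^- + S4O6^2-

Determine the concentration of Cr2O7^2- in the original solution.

n(S2O3^2-) = 0.01811 × 0.2389 = 4.326 × 10^-3 mol
n(I2) = n(S2O3^2-)/2 = 2.163 × 10^-3 mol
From the 1:3 ratio, n(Cr2O7^2-) in the aliquot = 1/3 × 2.163 × 10^-3 = 7.211 × 10^-4 mol
[Cr2O7^2-]_dilute = 7.211 × 10^-4 / 0.01954 = 0.03690 mol/L
[Cr2O7^2-]_original = 0.03690 × 500.0/24.88 = 0.7416 mol/L

0.7416 mol/L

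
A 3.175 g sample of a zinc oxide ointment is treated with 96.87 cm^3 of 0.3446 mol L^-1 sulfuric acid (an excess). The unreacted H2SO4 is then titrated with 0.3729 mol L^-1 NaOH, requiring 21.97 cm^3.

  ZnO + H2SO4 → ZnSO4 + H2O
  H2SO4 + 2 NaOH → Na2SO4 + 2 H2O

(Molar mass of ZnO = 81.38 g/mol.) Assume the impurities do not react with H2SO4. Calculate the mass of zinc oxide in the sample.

n(H2SO4) added = 0.09687 × 0.3446 = 0.03338 mol
n(NaOH) used in back-titration = 0.02197 × 0.3729 = 8.193 × 10^-3 mol
From the 1:2 ratio, n(H2SO4) left over = 1/2 × 8.193 × 10^-3 = 4.096 × 10^-3 mol
n(H2SO4) consumed by analyte = 0.03338 − 4.096 × 10^-3 = 0.02929 mol
n(ZnO) = 0.02929 mol (1:1 ratio)
mass of ZnO = 0.02929 × 81.38 = 2.383 g

2.383 g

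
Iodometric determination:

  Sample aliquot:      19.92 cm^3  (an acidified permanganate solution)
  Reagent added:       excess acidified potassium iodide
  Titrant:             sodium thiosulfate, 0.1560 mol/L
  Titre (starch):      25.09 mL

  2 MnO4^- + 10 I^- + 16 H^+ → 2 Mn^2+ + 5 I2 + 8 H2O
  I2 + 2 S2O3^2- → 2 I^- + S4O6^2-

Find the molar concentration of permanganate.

n(S2O3^2-) = 0.02509 × 0.1560 = 3.914 × 10^-3 mol
n(I2) = n(S2O3^2-)/2 = 1.957 × 10^-3 mol
From the 2:5 ratio, n(MnO4^-) in the aliquot = 2/5 × 1.957 × 10^-3 = 7.828 × 10^-4 mol
[MnO4^-] = 7.828 × 10^-4 / 0.01992 = 0.03930 mol/L

0.03930 mol/L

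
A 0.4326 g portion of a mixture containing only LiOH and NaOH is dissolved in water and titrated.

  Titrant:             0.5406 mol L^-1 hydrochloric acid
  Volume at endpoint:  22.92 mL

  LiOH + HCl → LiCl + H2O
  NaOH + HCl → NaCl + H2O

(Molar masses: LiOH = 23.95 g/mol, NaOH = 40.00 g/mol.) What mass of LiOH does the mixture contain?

0.09404 g

n(HCl) = 0.02292 × 0.5406 = 0.01239 mol
Let x = n(LiOH), y = n(NaOH).
Titrant: 1x + 1y = 0.01239;  mass: 23.95x + 40.00y = 0.4326
Solving, x = 3.927 × 10^-3 mol, y = 8.464 × 10^-3 mol
mass of LiOH = 3.927 × 10^-3 × 23.95 = 0.09404 g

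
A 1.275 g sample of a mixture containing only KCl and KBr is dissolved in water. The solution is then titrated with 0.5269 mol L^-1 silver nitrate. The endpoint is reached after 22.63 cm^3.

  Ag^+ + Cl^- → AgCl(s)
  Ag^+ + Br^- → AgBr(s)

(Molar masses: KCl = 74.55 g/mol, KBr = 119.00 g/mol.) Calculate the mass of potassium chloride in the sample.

n(AgNO3) = 0.02263 × 0.5269 = 0.01192 mol
Let x = n(KCl), y = n(KBr).
Titrant: 1x + 1y = 0.01192;  mass: 74.55x + 119.00y = 1.275
Solving, x = 3.238 × 10^-3 mol, y = 8.686 × 10^-3 mol
mass of KCl = 3.238 × 10^-3 × 74.55 = 0.2414 g

0.2414 g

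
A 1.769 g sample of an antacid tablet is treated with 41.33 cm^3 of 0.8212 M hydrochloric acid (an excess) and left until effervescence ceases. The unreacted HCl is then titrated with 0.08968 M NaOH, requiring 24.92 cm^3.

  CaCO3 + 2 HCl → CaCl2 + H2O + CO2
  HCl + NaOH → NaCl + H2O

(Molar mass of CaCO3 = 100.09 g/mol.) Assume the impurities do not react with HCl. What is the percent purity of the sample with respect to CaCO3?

89.69 %

n(HCl) added = 0.04133 × 0.8212 = 0.03394 mol
n(NaOH) used in back-titration = 0.02492 × 0.08968 = 2.235 × 10^-3 mol
n(HCl) left over = 2.235 × 10^-3 mol (1:1 ratio)
n(HCl) consumed by analyte = 0.03394 − 2.235 × 10^-3 = 0.03171 mol
From the 1:2 ratio, n(CaCO3) = 1/2 × 0.03171 = 0.01585 mol
mass of CaCO3 = 0.01585 × 100.09 = 1.587 g
% CaCO3 = 1.587 / 1.769 × 100 = 89.69 %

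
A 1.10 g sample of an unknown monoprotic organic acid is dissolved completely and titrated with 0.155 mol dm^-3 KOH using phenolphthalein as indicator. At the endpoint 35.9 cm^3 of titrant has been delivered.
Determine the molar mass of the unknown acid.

198 g/mol

n(KOH) = 0.0359 L × 0.155 mol/L = 5.56 × 10^-3 mol
n(HA) = 5.56 × 10^-3 mol (1:1 ratio)
M = m / n = 1.10 g / 5.56 × 10^-3 mol = 198 g/mol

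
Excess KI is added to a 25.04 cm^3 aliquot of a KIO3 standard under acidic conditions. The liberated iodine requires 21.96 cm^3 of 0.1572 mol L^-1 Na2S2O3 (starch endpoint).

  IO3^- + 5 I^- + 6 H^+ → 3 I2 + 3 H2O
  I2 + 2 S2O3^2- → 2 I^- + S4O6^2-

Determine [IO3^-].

n(S2O3^2-) = 0.02196 × 0.1572 = 3.452 × 10^-3 mol
n(I2) = n(S2O3^2-)/2 = 1.726 × 10^-3 mol
From the 1:3 ratio, n(IO3^-) in the aliquot = 1/3 × 1.726 × 10^-3 = 5.754 × 10^-4 mol
[IO3^-] = 5.754 × 10^-4 / 0.02504 = 0.02298 mol/L

0.02298 mol/L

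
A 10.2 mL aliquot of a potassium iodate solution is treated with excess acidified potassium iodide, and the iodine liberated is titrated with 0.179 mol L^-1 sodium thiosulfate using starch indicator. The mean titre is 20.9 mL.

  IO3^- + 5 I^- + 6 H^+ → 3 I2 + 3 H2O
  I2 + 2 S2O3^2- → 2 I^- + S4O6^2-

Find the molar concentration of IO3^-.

0.0611 mol/L

n(S2O3^2-) = 0.0209 × 0.179 = 3.74 × 10^-3 mol
n(I2) = n(S2O3^2-)/2 = 1.87 × 10^-3 mol
From the 1:3 ratio, n(IO3^-) in the aliquot = 1/3 × 1.87 × 10^-3 = 6.24 × 10^-4 mol
[IO3^-] = 6.24 × 10^-4 / 0.0102 = 0.0611 mol/L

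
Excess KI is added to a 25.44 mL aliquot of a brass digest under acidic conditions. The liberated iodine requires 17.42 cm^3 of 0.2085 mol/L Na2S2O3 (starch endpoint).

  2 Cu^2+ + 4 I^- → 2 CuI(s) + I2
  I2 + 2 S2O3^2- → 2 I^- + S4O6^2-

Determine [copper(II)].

0.1428 mol/L

n(S2O3^2-) = 0.01742 × 0.2085 = 3.632 × 10^-3 mol
n(I2) = n(S2O3^2-)/2 = 1.816 × 10^-3 mol
From the 2:1 ratio, n(Cu2+) in the aliquot = 2/1 × 1.816 × 10^-3 = 3.632 × 10^-3 mol
[Cu2+] = 3.632 × 10^-3 / 0.02544 = 0.1428 mol/L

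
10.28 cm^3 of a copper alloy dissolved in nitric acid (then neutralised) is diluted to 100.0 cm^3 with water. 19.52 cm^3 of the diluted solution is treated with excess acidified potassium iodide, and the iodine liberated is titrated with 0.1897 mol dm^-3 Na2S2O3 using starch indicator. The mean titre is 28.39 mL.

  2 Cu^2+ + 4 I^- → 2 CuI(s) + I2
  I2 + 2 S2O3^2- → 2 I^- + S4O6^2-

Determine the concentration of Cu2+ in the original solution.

n(S2O3^2-) = 0.02839 × 0.1897 = 5.386 × 10^-3 mol
n(I2) = n(S2O3^2-)/2 = 2.693 × 10^-3 mol
From the 2:1 ratio, n(Cu2+) in the aliquot = 2/1 × 2.693 × 10^-3 = 5.386 × 10^-3 mol
[Cu2+]_dilute = 5.386 × 10^-3 / 0.01952 = 0.2759 mol/L
[Cu2+]_original = 0.2759 × 100.0/10.28 = 2.684 mol/L

2.684 mol/L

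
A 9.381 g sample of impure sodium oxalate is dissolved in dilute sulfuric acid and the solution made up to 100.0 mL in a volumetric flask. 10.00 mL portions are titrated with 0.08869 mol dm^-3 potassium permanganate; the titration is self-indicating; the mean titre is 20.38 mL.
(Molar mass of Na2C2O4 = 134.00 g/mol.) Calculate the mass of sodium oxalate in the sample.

2 MnO4^- + 5 C2O4^2- + 16 H^+ → 2 Mn^2+ + 10 CO2 + 8 H2O
n(KMnO4) per titration = 0.02038 × 0.08869 = 1.808 × 10^-3 mol
From the 5:2 ratio, n(Na2C2O4) in each aliquot = 5/2 × 1.808 × 10^-3 = 4.519 × 10^-3 mol
n(Na2C2O4) in the whole flask = 4.519 × 10^-3 × 100.0/10.00 = 0.04519 mol
mass of Na2C2O4 = 0.04519 × 134.00 = 6.055 g

6.055 g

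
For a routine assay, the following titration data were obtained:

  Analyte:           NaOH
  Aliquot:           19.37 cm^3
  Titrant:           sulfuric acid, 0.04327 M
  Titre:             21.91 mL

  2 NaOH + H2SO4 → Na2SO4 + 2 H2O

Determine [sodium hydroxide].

0.09789 M

n(H2SO4) = 0.02191 L × 0.04327 mol/L = 9.480 × 10^-4 mol
From the 2:1 mole ratio, n(NaOH) = 2/1 × 9.480 × 10^-4 = 1.896 × 10^-3 mol
[NaOH] = 1.896 × 10^-3 mol / 0.01937 L = 0.09789 mol/L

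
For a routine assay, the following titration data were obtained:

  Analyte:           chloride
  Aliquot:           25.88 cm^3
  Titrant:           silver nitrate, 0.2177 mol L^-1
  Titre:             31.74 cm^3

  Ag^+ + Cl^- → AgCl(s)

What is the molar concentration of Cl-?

0.2670 mol/L

n(AgNO3) = 0.03174 L × 0.2177 mol/L = 6.910 × 10^-3 mol
n(Cl-) = 6.910 × 10^-3 mol (1:1 mole ratio)
[Cl-] = 6.910 × 10^-3 mol / 0.02588 L = 0.2670 mol/L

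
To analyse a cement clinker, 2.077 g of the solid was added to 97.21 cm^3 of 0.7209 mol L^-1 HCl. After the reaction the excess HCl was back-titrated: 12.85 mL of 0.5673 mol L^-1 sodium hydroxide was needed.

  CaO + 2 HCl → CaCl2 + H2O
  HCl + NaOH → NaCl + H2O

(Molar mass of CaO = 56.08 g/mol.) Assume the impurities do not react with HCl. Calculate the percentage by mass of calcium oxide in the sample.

84.77 %

n(HCl) added = 0.09721 × 0.7209 = 0.07008 mol
n(NaOH) used in back-titration = 0.01285 × 0.5673 = 7.290 × 10^-3 mol
n(HCl) left over = 7.290 × 10^-3 mol (1:1 ratio)
n(HCl) consumed by analyte = 0.07008 − 7.290 × 10^-3 = 0.06279 mol
From the 1:2 ratio, n(CaO) = 1/2 × 0.06279 = 0.03139 mol
mass of CaO = 0.03139 × 56.08 = 1.761 g
% CaO = 1.761 / 2.077 × 100 = 84.77 %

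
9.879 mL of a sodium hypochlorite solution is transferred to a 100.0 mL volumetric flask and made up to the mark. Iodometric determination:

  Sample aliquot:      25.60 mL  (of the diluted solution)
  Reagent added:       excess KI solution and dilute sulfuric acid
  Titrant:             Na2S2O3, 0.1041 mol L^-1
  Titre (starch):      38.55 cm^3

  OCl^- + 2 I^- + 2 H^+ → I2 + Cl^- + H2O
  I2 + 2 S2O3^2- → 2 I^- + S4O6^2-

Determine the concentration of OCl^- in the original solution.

n(S2O3^2-) = 0.03855 × 0.1041 = 4.013 × 10^-3 mol
n(I2) = n(S2O3^2-)/2 = 2.007 × 10^-3 mol
n(OCl^-) in the aliquot = 2.007 × 10^-3 mol (1:1 ratio)
[OCl^-]_dilute = 2.007 × 10^-3 / 0.02560 = 0.07838 mol/L
[OCl^-]_original = 0.07838 × 100.0/9.879 = 0.7934 mol/L

0.7934 mol/L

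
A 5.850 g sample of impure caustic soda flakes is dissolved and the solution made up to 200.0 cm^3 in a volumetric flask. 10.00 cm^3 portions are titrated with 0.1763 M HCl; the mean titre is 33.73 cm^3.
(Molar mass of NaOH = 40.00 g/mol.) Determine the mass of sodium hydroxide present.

NaOH + HCl → NaCl + H2O
n(HCl) per titration = 0.03373 × 0.1763 = 5.947 × 10^-3 mol
n(NaOH) in each aliquot = 5.947 × 10^-3 mol (1:1 ratio)
n(NaOH) in the whole flask = 5.947 × 10^-3 × 200.0/10.00 = 0.1189 mol
mass of NaOH = 0.1189 × 40.00 = 4.757 g

4.757 g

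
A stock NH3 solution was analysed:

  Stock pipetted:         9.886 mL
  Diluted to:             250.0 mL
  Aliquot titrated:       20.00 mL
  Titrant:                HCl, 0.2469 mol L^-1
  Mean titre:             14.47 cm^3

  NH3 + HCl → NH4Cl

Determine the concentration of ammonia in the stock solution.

n(HCl) = 0.01447 × 0.2469 = 3.573 × 10^-3 mol
n(NH3) in the aliquot = 3.573 × 10^-3 mol (1:1 ratio)
[NH3]_dilute = 3.573 × 10^-3 / 0.02000 = 0.1786 mol/L
Dilution factor = 250.0 / 9.886 = 25.29
[NH3]_stock = 0.1786 × 25.29 = 4.517 mol/L

4.517 mol/L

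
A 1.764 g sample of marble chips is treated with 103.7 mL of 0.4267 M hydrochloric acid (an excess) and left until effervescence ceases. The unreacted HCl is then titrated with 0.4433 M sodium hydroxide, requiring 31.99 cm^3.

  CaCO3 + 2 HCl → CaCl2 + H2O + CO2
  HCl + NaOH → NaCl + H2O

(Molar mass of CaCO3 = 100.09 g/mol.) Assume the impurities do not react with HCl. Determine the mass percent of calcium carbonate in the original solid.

n(HCl) added = 0.1037 × 0.4267 = 0.04425 mol
n(NaOH) used in back-titration = 0.03199 × 0.4433 = 0.01418 mol
n(HCl) left over = 0.01418 mol (1:1 ratio)
n(HCl) consumed by analyte = 0.04425 − 0.01418 = 0.03007 mol
From the 1:2 ratio, n(CaCO3) = 1/2 × 0.03007 = 0.01503 mol
mass of CaCO3 = 0.01503 × 100.09 = 1.505 g
% CaCO3 = 1.505 / 1.764 × 100 = 85.30 %

85.30 %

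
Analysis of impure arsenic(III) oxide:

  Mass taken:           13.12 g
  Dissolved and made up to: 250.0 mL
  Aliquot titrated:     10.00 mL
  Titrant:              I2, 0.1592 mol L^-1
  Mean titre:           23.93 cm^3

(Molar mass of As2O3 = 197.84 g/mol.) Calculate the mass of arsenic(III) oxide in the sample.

As2O3 + 2 I2 + 2 H2O → As2O5 + 4 HI
n(I2) per titration = 0.02393 × 0.1592 = 3.810 × 10^-3 mol
From the 1:2 ratio, n(As2O3) in each aliquot = 1/2 × 3.810 × 10^-3 = 1.905 × 10^-3 mol
n(As2O3) in the whole flask = 1.905 × 10^-3 × 250.0/10.00 = 0.04762 mol
mass of As2O3 = 0.04762 × 197.84 = 9.421 g

9.421 g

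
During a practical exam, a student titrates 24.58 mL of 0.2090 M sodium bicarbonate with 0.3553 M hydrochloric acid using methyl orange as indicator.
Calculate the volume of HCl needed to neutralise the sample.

14.46 mL

NaHCO3 + HCl → NaCl + H2O + CO2
n(NaHCO3) = 0.02458 L × 0.2090 mol/L = 5.137 × 10^-3 mol
n(HCl) = 5.137 × 10^-3 mol (1:1 stoichiometry)
V(HCl) = 5.137 × 10^-3 mol / 0.3553 mol/L = 0.01446 L = 14.46 mL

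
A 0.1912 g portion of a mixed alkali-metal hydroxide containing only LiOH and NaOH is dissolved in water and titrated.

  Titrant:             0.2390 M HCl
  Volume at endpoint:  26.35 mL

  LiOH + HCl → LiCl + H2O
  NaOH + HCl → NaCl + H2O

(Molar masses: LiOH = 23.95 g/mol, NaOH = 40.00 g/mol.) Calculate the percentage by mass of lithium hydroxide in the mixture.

47.38 %

n(HCl) = 0.02635 × 0.2390 = 6.298 × 10^-3 mol
Let x = n(LiOH), y = n(NaOH).
Titrant: 1x + 1y = 6.298 × 10^-3;  mass: 23.95x + 40.00y = 0.1912
Solving, x = 3.782 × 10^-3 mol, y = 2.515 × 10^-3 mol
mass of LiOH = 3.782 × 10^-3 × 23.95 = 0.09059 g
% LiOH = 0.09059 / 0.1912 × 100 = 47.38 %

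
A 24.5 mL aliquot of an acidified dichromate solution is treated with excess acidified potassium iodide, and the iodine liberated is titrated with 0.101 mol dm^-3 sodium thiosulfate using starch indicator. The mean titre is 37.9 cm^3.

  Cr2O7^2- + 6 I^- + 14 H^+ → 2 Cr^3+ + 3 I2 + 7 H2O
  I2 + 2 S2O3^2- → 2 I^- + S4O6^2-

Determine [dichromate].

n(S2O3^2-) = 0.0379 × 0.101 = 3.83 × 10^-3 mol
n(I2) = n(S2O3^2-)/2 = 1.91 × 10^-3 mol
From the 1:3 ratio, n(Cr2O7^2-) in the aliquot = 1/3 × 1.91 × 10^-3 = 6.38 × 10^-4 mol
[Cr2O7^2-] = 6.38 × 10^-4 / 0.0245 = 0.0260 mol/L

0.0260 mol/L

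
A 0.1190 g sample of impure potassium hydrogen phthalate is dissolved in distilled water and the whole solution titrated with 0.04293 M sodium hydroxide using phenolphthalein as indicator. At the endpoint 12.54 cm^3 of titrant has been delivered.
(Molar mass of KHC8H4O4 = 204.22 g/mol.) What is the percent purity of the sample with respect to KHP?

KHC8H4O4 + NaOH → KNaC8H4O4 + H2O
n(NaOH) = 0.01254 L × 0.04293 mol/L = 5.383 × 10^-4 mol
n(KHC8H4O4) = 5.383 × 10^-4 mol (1:1 ratio)
mass of KHC8H4O4 = 5.383 × 10^-4 × 204.22 g/mol = 0.1099 g
% KHC8H4O4 = 0.1099 / 0.1190 × 100 = 92.39 %

92.39 %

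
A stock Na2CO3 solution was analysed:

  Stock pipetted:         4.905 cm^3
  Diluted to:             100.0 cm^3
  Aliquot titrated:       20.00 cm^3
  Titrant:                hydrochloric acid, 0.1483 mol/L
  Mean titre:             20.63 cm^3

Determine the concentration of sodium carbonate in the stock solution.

Na2CO3 + 2 HCl → 2 NaCl + H2O + CO2
n(HCl) = 0.02063 × 0.1483 = 3.059 × 10^-3 mol
From the 1:2 ratio, n(Na2CO3) in the aliquot = 1/2 × 3.059 × 10^-3 = 1.530 × 10^-3 mol
[Na2CO3]_dilute = 1.530 × 10^-3 / 0.02000 = 0.07649 mol/L
Dilution factor = 100.0 / 4.905 = 20.39
[Na2CO3]_stock = 0.07649 × 20.39 = 1.559 mol/L

1.559 mol/L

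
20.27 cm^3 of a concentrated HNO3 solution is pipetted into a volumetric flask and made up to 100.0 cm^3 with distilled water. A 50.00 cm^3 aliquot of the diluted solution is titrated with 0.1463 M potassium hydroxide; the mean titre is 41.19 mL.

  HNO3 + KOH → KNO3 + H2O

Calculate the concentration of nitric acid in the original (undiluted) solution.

n(KOH) = 0.04119 × 0.1463 = 6.026 × 10^-3 mol
n(HNO3) in the aliquot = 6.026 × 10^-3 mol (1:1 ratio)
[HNO3]_dilute = 6.026 × 10^-3 / 0.05000 = 0.1205 mol/L
Dilution factor = 100.0 / 20.27 = 4.933
[HNO3]_stock = 0.1205 × 4.933 = 0.5946 mol/L

0.5946 M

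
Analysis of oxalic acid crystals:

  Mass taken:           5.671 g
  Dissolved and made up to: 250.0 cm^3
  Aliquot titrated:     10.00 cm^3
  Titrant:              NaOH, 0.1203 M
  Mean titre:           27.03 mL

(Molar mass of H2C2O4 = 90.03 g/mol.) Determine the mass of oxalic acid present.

H2C2O4 + 2 NaOH → Na2C2O4 + 2 H2O
n(NaOH) per titration = 0.02703 × 0.1203 = 3.252 × 10^-3 mol
From the 1:2 ratio, n(H2C2O4) in each aliquot = 1/2 × 3.252 × 10^-3 = 1.626 × 10^-3 mol
n(H2C2O4) in the whole flask = 1.626 × 10^-3 × 250.0/10.00 = 0.04065 mol
mass of H2C2O4 = 0.04065 × 90.03 = 3.659 g

3.659 g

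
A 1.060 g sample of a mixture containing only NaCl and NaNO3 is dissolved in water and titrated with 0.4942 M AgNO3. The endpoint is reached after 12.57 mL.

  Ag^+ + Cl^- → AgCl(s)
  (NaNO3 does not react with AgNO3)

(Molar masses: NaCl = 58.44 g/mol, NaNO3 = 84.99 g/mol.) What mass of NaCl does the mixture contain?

n(AgNO3) = 0.01257 × 0.4942 = 6.212 × 10^-3 mol
Let x = n(NaCl), y = n(NaNO3).
Titrant: 1x = 6.212 × 10^-3;  mass: 58.44x + 84.99y = 1.060
Solving, x = 6.212 × 10^-3 mol, y = 8.201 × 10^-3 mol
mass of NaCl = 6.212 × 10^-3 × 58.44 = 0.3630 g

0.3630 g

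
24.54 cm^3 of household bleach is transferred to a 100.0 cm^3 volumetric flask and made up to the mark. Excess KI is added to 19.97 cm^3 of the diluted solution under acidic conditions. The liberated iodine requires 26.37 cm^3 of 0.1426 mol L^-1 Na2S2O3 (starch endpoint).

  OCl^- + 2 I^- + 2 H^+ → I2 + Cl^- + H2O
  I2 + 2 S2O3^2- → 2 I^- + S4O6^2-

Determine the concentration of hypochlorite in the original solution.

n(S2O3^2-) = 0.02637 × 0.1426 = 3.760 × 10^-3 mol
n(I2) = n(S2O3^2-)/2 = 1.880 × 10^-3 mol
n(OCl^-) in the aliquot = 1.880 × 10^-3 mol (1:1 ratio)
[OCl^-]_dilute = 1.880 × 10^-3 / 0.01997 = 0.09415 mol/L
[OCl^-]_original = 0.09415 × 100.0/24.54 = 0.3837 mol/L

0.3837 mol/L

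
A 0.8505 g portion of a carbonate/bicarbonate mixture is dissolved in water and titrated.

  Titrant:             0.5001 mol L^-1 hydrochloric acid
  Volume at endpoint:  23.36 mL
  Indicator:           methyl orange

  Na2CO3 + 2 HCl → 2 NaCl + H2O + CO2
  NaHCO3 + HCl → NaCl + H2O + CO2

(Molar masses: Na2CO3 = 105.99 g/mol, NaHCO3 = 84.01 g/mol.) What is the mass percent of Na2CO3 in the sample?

26.30 %

n(HCl) = 0.02336 × 0.5001 = 0.01168 mol
Let x = n(Na2CO3), y = n(NaHCO3).
Titrant: 2x + 1y = 0.01168;  mass: 105.99x + 84.01y = 0.8505
Solving, x = 2.111 × 10^-3 mol, y = 7.461 × 10^-3 mol
mass of Na2CO3 = 2.111 × 10^-3 × 105.99 = 0.2237 g
% Na2CO3 = 0.2237 / 0.8505 × 100 = 26.30 %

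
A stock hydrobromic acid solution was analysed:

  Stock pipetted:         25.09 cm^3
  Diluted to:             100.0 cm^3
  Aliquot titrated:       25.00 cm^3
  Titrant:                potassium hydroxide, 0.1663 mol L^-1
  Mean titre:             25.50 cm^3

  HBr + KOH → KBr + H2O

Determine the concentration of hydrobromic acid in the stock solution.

n(KOH) = 0.02550 × 0.1663 = 4.241 × 10^-3 mol
n(HBr) in the aliquot = 4.241 × 10^-3 mol (1:1 ratio)
[HBr]_dilute = 4.241 × 10^-3 / 0.02500 = 0.1696 mol/L
Dilution factor = 100.0 / 25.09 = 3.986
[HBr]_stock = 0.1696 × 3.986 = 0.6761 mol/L

0.6761 mol/L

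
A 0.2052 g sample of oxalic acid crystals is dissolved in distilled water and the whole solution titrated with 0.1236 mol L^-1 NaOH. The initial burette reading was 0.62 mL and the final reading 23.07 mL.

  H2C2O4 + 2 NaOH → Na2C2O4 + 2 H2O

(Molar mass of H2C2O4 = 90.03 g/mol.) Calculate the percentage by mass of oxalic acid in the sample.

n(NaOH) = 0.02245 L × 0.1236 mol/L = 2.775 × 10^-3 mol
From the 1:2 ratio, n(H2C2O4) = 1/2 × 2.775 × 10^-3 = 1.387 × 10^-3 mol
mass of H2C2O4 = 1.387 × 10^-3 × 90.03 g/mol = 0.1249 g
% H2C2O4 = 0.1249 / 0.2052 × 100 = 60.87 %

60.87 %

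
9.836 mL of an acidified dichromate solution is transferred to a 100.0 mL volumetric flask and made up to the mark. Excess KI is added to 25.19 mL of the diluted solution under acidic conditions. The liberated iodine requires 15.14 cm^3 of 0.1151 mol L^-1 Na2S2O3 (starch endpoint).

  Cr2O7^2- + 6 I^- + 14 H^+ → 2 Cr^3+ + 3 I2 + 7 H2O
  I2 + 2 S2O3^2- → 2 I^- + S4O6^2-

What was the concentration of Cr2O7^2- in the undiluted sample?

n(S2O3^2-) = 0.01514 × 0.1151 = 1.743 × 10^-3 mol
n(I2) = n(S2O3^2-)/2 = 8.713 × 10^-4 mol
From the 1:3 ratio, n(Cr2O7^2-) in the aliquot = 1/3 × 8.713 × 10^-4 = 2.904 × 10^-4 mol
[Cr2O7^2-]_dilute = 2.904 × 10^-4 / 0.02519 = 0.01153 mol/L
[Cr2O7^2-]_original = 0.01153 × 100.0/9.836 = 0.1172 mol/L

0.1172 mol/L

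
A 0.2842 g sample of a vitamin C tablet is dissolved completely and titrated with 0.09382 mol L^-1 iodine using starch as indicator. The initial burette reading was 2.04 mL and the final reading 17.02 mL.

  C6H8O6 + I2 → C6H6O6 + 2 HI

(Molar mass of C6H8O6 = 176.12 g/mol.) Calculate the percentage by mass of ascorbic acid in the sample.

87.09 %

n(I2) = 0.01498 L × 0.09382 mol/L = 1.405 × 10^-3 mol
n(C6H8O6) = 1.405 × 10^-3 mol (1:1 ratio)
mass of C6H8O6 = 1.405 × 10^-3 × 176.12 g/mol = 0.2475 g
% C6H8O6 = 0.2475 / 0.2842 × 100 = 87.09 %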